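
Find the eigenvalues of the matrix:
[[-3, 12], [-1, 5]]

Characteristic equation: det(A - λI) = 0
λ² - (trace)λ + (det) = 0
trace = -3 + 5 = 2, det = (-3)(5) - (12)(-1) = -3
λ² - (2)λ + (-3) = 0
λ = (2 ± √((2)² - 4·(-3))) / 2 = (2 ± √16) / 2
Solving: λ = -1, 3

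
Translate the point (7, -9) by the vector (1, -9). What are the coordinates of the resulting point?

Translation by (1, -9) (homogeneous matrix [[1, 0, 1], [0, 1, -9], [0, 0, 1]]):
x' = 7 + 1 = 8
y' = -9 + -9 = -18
Result: (8, -18)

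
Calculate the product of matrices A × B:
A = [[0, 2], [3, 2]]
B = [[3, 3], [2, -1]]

Matrix multiplication:
C[0][0] = 0×3 + 2×2 = 4
C[0][1] = 0×3 + 2×-1 = -2
C[1][0] = 3×3 + 2×2 = 13
C[1][1] = 3×3 + 2×-1 = 7
Result: [[4, -2], [13, 7]]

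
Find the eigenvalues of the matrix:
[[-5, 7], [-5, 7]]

Characteristic equation: det(A - λI) = 0
λ² - (trace)λ + (det) = 0
trace = -5 + 7 = 2, det = (-5)(7) - (7)(-5) = 0
λ² - (2)λ + (0) = 0
λ = (2 ± √((2)² - 4·(0))) / 2 = (2 ± √4) / 2
Solving: λ = 0, 2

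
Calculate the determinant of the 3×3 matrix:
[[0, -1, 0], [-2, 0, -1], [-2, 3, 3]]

Expansion along first row:
det = 0·det([[0,-1],[3,3]]) - -1·det([[-2,-1],[-2,3]]) + 0·det([[-2,0],[-2,3]])
    = 0·(0·3 - -1·3) - -1·(-2·3 - -1·-2) + 0·(-2·3 - 0·-2)
    = 0·3 - -1·-8 + 0·-6
    = 0 + -8 + 0 = -8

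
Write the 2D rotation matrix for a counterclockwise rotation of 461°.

Rotation matrix formula: [[cos θ, -sin θ], [sin θ, cos θ]]
For θ = 461°:
cos(461°) = -0.1908
sin(461°) = 0.9816
Result: [[-0.1908, -0.9816], [0.9816, -0.1908]]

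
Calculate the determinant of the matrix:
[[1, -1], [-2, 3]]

For a 2×2 matrix [[a, b], [c, d]], det = ad - bc
det = (1)(3) - (-1)(-2) = 3 - 2 = 1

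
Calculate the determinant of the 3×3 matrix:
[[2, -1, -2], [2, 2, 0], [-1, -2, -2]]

Expansion along first row:
det = 2·det([[2,0],[-2,-2]]) - -1·det([[2,0],[-1,-2]]) + -2·det([[2,2],[-1,-2]])
    = 2·(2·-2 - 0·-2) - -1·(2·-2 - 0·-1) + -2·(2·-2 - 2·-1)
    = 2·-4 - -1·-4 + -2·-2
    = -8 + -4 + 4 = -8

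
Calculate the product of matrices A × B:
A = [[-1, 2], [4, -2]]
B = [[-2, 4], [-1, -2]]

Matrix multiplication:
C[0][0] = -1×-2 + 2×-1 = 0
C[0][1] = -1×4 + 2×-2 = -8
C[1][0] = 4×-2 + -2×-1 = -6
C[1][1] = 4×4 + -2×-2 = 20
Result: [[0, -8], [-6, 20]]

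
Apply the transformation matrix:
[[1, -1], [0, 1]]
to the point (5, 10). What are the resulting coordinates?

Matrix multiplication:
[[1, -1], [0, 1]] × [5, 10]ᵀ
= [(1)(5) + (-1)(10), (0)(5) + (1)(10)]ᵀ
= [-5, 10]ᵀ
Result: (-5, 10)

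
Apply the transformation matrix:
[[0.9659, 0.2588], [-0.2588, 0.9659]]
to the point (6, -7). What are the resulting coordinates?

Matrix multiplication:
[[0.9659, 0.2588], [-0.2588, 0.9659]] × [6, -7]ᵀ
= [(0.9659)(6) + (0.2588)(-7), (-0.2588)(6) + (0.9659)(-7)]ᵀ
= [3.9838, -8.3141]ᵀ
Result: (3.9838, -8.3141)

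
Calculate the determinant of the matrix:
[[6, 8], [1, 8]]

For a 2×2 matrix [[a, b], [c, d]], det = ad - bc
det = (6)(8) - (8)(1) = 48 - 8 = 40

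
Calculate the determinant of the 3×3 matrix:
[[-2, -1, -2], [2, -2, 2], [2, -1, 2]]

Expansion along first row:
det = -2·det([[-2,2],[-1,2]]) - -1·det([[2,2],[2,2]]) + -2·det([[2,-2],[2,-1]])
    = -2·(-2·2 - 2·-1) - -1·(2·2 - 2·2) + -2·(2·-1 - -2·2)
    = -2·-2 - -1·0 + -2·2
    = 4 + 0 + -4 = 0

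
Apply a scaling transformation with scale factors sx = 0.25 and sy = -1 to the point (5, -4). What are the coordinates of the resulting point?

Scaling matrix:
[[0.25, 0], [0, -1]]
Result: (5 × 0.25, -4 × -1) = (1.25, 4)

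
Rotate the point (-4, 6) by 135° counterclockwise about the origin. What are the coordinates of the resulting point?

Rotation matrix for 135°: [[cos 135°, -sin 135°], [sin 135°, cos 135°]] ≈ [[-0.707107, -0.707107], [0.707107, -0.707107]]
[[-0.707107, -0.707107], [0.707107, -0.707107]] × [-4, 6]ᵀ ≈ [-1.4142, -7.0711]ᵀ
Result: (-1.4142, -7.0711)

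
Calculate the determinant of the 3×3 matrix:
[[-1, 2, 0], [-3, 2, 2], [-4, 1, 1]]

Expansion along first row:
det = -1·det([[2,2],[1,1]]) - 2·det([[-3,2],[-4,1]]) + 0·det([[-3,2],[-4,1]])
    = -1·(2·1 - 2·1) - 2·(-3·1 - 2·-4) + 0·(-3·1 - 2·-4)
    = -1·0 - 2·5 + 0·5
    = 0 + -10 + 0 = -10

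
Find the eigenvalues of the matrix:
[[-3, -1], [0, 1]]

Characteristic equation: det(A - λI) = 0
λ² - (trace)λ + (det) = 0
trace = -3 + 1 = -2, det = (-3)(1) - (-1)(0) = -3
λ² - (-2)λ + (-3) = 0
λ = (-2 ± √((-2)² - 4·(-3))) / 2 = (-2 ± √16) / 2
Solving: λ = -3, 1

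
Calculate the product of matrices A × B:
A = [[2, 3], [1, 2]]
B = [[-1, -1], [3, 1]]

Matrix multiplication:
C[0][0] = 2×-1 + 3×3 = 7
C[0][1] = 2×-1 + 3×1 = 1
C[1][0] = 1×-1 + 2×3 = 5
C[1][1] = 1×-1 + 2×1 = 1
Result: [[7, 1], [5, 1]]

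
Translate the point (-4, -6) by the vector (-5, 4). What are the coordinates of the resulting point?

Translation by (-5, 4) (homogeneous matrix [[1, 0, -5], [0, 1, 4], [0, 0, 1]]):
x' = -4 + -5 = -9
y' = -6 + 4 = -2
Result: (-9, -2)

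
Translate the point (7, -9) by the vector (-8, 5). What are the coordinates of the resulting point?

Translation by (-8, 5) (homogeneous matrix [[1, 0, -8], [0, 1, 5], [0, 0, 1]]):
x' = 7 + -8 = -1
y' = -9 + 5 = -4
Result: (-1, -4)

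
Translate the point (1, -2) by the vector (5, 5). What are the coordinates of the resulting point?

Translation by (5, 5) (homogeneous matrix [[1, 0, 5], [0, 1, 5], [0, 0, 1]]):
x' = 1 + 5 = 6
y' = -2 + 5 = 3
Result: (6, 3)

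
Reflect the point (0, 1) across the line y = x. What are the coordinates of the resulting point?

Reflection across line y = x: (0, 1) → (1, 0)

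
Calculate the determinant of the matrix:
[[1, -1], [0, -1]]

For a 2×2 matrix [[a, b], [c, d]], det = ad - bc
det = (1)(-1) - (-1)(0) = -1 - 0 = -1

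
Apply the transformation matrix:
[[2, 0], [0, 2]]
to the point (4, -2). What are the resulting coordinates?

Matrix multiplication:
[[2, 0], [0, 2]] × [4, -2]ᵀ
= [(2)(4) + (0)(-2), (0)(4) + (2)(-2)]ᵀ
= [8, -4]ᵀ
Result: (8, -4)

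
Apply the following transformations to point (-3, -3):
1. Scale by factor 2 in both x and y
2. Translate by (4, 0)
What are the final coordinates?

Step 1: Scale (-3, -3) by 2 → (-6, -6)
Step 2: Translate by (4, 0) → (-2, -6)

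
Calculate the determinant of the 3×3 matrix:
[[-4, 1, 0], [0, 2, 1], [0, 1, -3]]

Expansion along first row:
det = -4·det([[2,1],[1,-3]]) - 1·det([[0,1],[0,-3]]) + 0·det([[0,2],[0,1]])
    = -4·(2·-3 - 1·1) - 1·(0·-3 - 1·0) + 0·(0·1 - 2·0)
    = -4·-7 - 1·0 + 0·0
    = 28 + 0 + 0 = 28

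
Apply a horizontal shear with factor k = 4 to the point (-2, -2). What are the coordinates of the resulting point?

Shear matrix for horizontal shear with factor k = 4:
[[1, 4], [0, 1]]
Result: (-2, -2) → (-10, -2)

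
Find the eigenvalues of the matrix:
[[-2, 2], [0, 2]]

Characteristic equation: det(A - λI) = 0
λ² - (trace)λ + (det) = 0
trace = -2 + 2 = 0, det = (-2)(2) - (2)(0) = -4
λ² - (0)λ + (-4) = 0
λ = (0 ± √((0)² - 4·(-4))) / 2 = (0 ± √16) / 2
Solving: λ = -2, 2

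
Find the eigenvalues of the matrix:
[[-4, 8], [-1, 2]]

Characteristic equation: det(A - λI) = 0
λ² - (trace)λ + (det) = 0
trace = -4 + 2 = -2, det = (-4)(2) - (8)(-1) = 0
λ² - (-2)λ + (0) = 0
λ = (-2 ± √((-2)² - 4·(0))) / 2 = (-2 ± √4) / 2
Solving: λ = -2, 0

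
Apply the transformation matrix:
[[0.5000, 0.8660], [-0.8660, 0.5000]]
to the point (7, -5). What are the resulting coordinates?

Matrix multiplication:
[[0.5000, 0.8660], [-0.8660, 0.5000]] × [7, -5]ᵀ
= [(0.5000)(7) + (0.8660)(-5), (-0.8660)(7) + (0.5000)(-5)]ᵀ
= [-0.8300, -8.5620]ᵀ
Result: (-0.8300, -8.5620)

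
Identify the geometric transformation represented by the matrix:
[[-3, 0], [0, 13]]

This matrix represents: non-uniform scaling by sx = -3, sy = 13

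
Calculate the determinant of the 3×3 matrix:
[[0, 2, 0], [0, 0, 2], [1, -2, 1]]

Expansion along first row:
det = 0·det([[0,2],[-2,1]]) - 2·det([[0,2],[1,1]]) + 0·det([[0,0],[1,-2]])
    = 0·(0·1 - 2·-2) - 2·(0·1 - 2·1) + 0·(0·-2 - 0·1)
    = 0·4 - 2·-2 + 0·0
    = 0 + 4 + 0 = 4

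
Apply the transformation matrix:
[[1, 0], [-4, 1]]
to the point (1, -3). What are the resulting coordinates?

Matrix multiplication:
[[1, 0], [-4, 1]] × [1, -3]ᵀ
= [(1)(1) + (0)(-3), (-4)(1) + (1)(-3)]ᵀ
= [1, -7]ᵀ
Result: (1, -7)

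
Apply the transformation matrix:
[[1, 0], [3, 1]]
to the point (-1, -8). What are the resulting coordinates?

Matrix multiplication:
[[1, 0], [3, 1]] × [-1, -8]ᵀ
= [(1)(-1) + (0)(-8), (3)(-1) + (1)(-8)]ᵀ
= [-1, -11]ᵀ
Result: (-1, -11)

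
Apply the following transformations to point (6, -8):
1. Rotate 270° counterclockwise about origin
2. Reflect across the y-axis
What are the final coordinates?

Step 1: Rotate 270° → (-8, -6)
Step 2: Reflect across y-axis → (8, -6)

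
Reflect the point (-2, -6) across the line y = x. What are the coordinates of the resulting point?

Reflection across line y = x: (-2, -6) → (-6, -2)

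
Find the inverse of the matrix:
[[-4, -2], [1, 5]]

For [[a,b],[c,d]], inverse = (1/det)·[[d,-b],[-c,a]]
det = (-4)(5) - (-2)(1) = -20 - -2 = -18
Inverse = (1/-18)·[[5, 2], [-1, -4]]
= [[-5/18, -1/9], [1/18, 2/9]]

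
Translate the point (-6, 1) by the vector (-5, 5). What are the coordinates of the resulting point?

Translation by (-5, 5) (homogeneous matrix [[1, 0, -5], [0, 1, 5], [0, 0, 1]]):
x' = -6 + -5 = -11
y' = 1 + 5 = 6
Result: (-11, 6)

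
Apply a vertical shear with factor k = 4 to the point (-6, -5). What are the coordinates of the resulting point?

Shear matrix for vertical shear with factor k = 4:
[[1, 0], [4, 1]]
Result: (-6, -5) → (-6, -29)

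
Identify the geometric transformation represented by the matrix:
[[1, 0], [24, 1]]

This matrix represents: vertical shear with factor 24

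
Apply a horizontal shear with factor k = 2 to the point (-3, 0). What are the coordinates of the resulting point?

Shear matrix for horizontal shear with factor k = 2:
[[1, 2], [0, 1]]
Result: (-3, 0) → (-3, 0)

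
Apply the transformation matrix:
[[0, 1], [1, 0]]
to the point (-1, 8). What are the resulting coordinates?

Matrix multiplication:
[[0, 1], [1, 0]] × [-1, 8]ᵀ
= [(0)(-1) + (1)(8), (1)(-1) + (0)(8)]ᵀ
= [8, -1]ᵀ
Result: (8, -1)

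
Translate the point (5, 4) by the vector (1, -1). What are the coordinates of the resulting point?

Translation by (1, -1) (homogeneous matrix [[1, 0, 1], [0, 1, -1], [0, 0, 1]]):
x' = 5 + 1 = 6
y' = 4 + -1 = 3
Result: (6, 3)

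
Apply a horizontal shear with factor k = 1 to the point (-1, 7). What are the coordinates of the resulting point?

Shear matrix for horizontal shear with factor k = 1:
[[1, 1], [0, 1]]
Result: (-1, 7) → (6, 7)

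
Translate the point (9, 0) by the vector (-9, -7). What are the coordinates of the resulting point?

Translation by (-9, -7) (homogeneous matrix [[1, 0, -9], [0, 1, -7], [0, 0, 1]]):
x' = 9 + -9 = 0
y' = 0 + -7 = -7
Result: (0, -7)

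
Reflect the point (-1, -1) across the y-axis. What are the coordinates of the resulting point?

Reflection across y-axis: (-1, -1) → (1, -1)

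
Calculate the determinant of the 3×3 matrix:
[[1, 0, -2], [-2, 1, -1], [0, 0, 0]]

Expansion along first row:
det = 1·det([[1,-1],[0,0]]) - 0·det([[-2,-1],[0,0]]) + -2·det([[-2,1],[0,0]])
    = 1·(1·0 - -1·0) - 0·(-2·0 - -1·0) + -2·(-2·0 - 1·0)
    = 1·0 - 0·0 + -2·0
    = 0 + 0 + 0 = 0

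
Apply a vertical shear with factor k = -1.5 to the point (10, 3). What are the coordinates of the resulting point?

Shear matrix for vertical shear with factor k = -1.5:
[[1, 0], [-1.50, 1]]
Result: (10, 3) → (10, -12)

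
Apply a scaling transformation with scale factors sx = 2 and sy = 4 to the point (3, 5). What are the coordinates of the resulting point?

Scaling matrix:
[[2, 0], [0, 4]]
Result: (3 × 2, 5 × 4) = (6, 20)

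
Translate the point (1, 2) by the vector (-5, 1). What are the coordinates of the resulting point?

Translation by (-5, 1) (homogeneous matrix [[1, 0, -5], [0, 1, 1], [0, 0, 1]]):
x' = 1 + -5 = -4
y' = 2 + 1 = 3
Result: (-4, 3)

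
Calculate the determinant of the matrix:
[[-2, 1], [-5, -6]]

For a 2×2 matrix [[a, b], [c, d]], det = ad - bc
det = (-2)(-6) - (1)(-5) = 12 - -5 = 17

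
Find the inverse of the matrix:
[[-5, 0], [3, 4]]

For [[a,b],[c,d]], inverse = (1/det)·[[d,-b],[-c,a]]
det = (-5)(4) - (0)(3) = -20 - 0 = -20
Inverse = (1/-20)·[[4, 0], [-3, -5]]
= [[-1/5, 0], [3/20, 1/4]]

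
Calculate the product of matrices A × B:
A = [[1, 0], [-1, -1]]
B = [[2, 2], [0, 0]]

Matrix multiplication:
C[0][0] = 1×2 + 0×0 = 2
C[0][1] = 1×2 + 0×0 = 2
C[1][0] = -1×2 + -1×0 = -2
C[1][1] = -1×2 + -1×0 = -2
Result: [[2, 2], [-2, -2]]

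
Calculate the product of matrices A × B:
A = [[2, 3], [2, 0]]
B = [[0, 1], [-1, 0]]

Matrix multiplication:
C[0][0] = 2×0 + 3×-1 = -3
C[0][1] = 2×1 + 3×0 = 2
C[1][0] = 2×0 + 0×-1 = 0
C[1][1] = 2×1 + 0×0 = 2
Result: [[-3, 2], [0, 2]]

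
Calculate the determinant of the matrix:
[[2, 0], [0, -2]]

For a 2×2 matrix [[a, b], [c, d]], det = ad - bc
det = (2)(-2) - (0)(0) = -4 - 0 = -4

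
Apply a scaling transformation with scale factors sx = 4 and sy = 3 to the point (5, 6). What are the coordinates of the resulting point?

Scaling matrix:
[[4, 0], [0, 3]]
Result: (5 × 4, 6 × 3) = (20, 18)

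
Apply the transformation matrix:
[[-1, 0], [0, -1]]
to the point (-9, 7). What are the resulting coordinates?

Matrix multiplication:
[[-1, 0], [0, -1]] × [-9, 7]ᵀ
= [(-1)(-9) + (0)(7), (0)(-9) + (-1)(7)]ᵀ
= [9, -7]ᵀ
Result: (9, -7)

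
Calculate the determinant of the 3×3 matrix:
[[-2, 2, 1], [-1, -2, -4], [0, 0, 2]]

Expansion along first row:
det = -2·det([[-2,-4],[0,2]]) - 2·det([[-1,-4],[0,2]]) + 1·det([[-1,-2],[0,0]])
    = -2·(-2·2 - -4·0) - 2·(-1·2 - -4·0) + 1·(-1·0 - -2·0)
    = -2·-4 - 2·-2 + 1·0
    = 8 + 4 + 0 = 12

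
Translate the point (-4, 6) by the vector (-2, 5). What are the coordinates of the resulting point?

Translation by (-2, 5) (homogeneous matrix [[1, 0, -2], [0, 1, 5], [0, 0, 1]]):
x' = -4 + -2 = -6
y' = 6 + 5 = 11
Result: (-6, 11)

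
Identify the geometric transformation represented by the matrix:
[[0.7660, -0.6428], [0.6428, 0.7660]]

This matrix represents: rotation by 40° counterclockwise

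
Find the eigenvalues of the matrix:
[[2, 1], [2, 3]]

Characteristic equation: det(A - λI) = 0
λ² - (trace)λ + (det) = 0
trace = 2 + 3 = 5, det = (2)(3) - (1)(2) = 4
λ² - (5)λ + (4) = 0
λ = (5 ± √((5)² - 4·(4))) / 2 = (5 ± √9) / 2
Solving: λ = 1, 4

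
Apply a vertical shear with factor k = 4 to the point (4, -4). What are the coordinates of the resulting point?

Shear matrix for vertical shear with factor k = 4:
[[1, 0], [4, 1]]
Result: (4, -4) → (4, 12)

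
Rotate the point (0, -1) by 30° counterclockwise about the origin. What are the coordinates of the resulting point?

Rotation matrix for 30°: [[cos 30°, -sin 30°], [sin 30°, cos 30°]] ≈ [[0.866025, -0.500000], [0.500000, 0.866025]]
[[0.866025, -0.500000], [0.500000, 0.866025]] × [0, -1]ᵀ ≈ [0.5000, -0.8660]ᵀ
Result: (0.5000, -0.8660)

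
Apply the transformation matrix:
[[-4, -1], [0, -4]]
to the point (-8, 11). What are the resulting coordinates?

Matrix multiplication:
[[-4, -1], [0, -4]] × [-8, 11]ᵀ
= [(-4)(-8) + (-1)(11), (0)(-8) + (-4)(11)]ᵀ
= [21, -44]ᵀ
Result: (21, -44)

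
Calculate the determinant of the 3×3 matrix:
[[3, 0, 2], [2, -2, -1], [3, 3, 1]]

Expansion along first row:
det = 3·det([[-2,-1],[3,1]]) - 0·det([[2,-1],[3,1]]) + 2·det([[2,-2],[3,3]])
    = 3·(-2·1 - -1·3) - 0·(2·1 - -1·3) + 2·(2·3 - -2·3)
    = 3·1 - 0·5 + 2·12
    = 3 + 0 + 24 = 27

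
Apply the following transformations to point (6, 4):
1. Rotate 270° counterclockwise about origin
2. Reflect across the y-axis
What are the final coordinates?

Step 1: Rotate 270° → (4, -6)
Step 2: Reflect across y-axis → (-4, -6)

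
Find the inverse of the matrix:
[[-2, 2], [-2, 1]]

For [[a,b],[c,d]], inverse = (1/det)·[[d,-b],[-c,a]]
det = (-2)(1) - (2)(-2) = -2 - -4 = 2
Inverse = (1/2)·[[1, -2], [2, -2]]
= [[1/2, -1], [1, -1]]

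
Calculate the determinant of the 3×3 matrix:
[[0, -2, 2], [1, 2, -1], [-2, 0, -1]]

Expansion along first row:
det = 0·det([[2,-1],[0,-1]]) - -2·det([[1,-1],[-2,-1]]) + 2·det([[1,2],[-2,0]])
    = 0·(2·-1 - -1·0) - -2·(1·-1 - -1·-2) + 2·(1·0 - 2·-2)
    = 0·-2 - -2·-3 + 2·4
    = 0 + -6 + 8 = 2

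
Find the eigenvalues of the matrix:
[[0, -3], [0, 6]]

Characteristic equation: det(A - λI) = 0
λ² - (trace)λ + (det) = 0
trace = 0 + 6 = 6, det = (0)(6) - (-3)(0) = 0
λ² - (6)λ + (0) = 0
λ = (6 ± √((6)² - 4·(0))) / 2 = (6 ± √36) / 2
Solving: λ = 0, 6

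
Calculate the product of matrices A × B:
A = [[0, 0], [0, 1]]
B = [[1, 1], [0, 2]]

Matrix multiplication:
C[0][0] = 0×1 + 0×0 = 0
C[0][1] = 0×1 + 0×2 = 0
C[1][0] = 0×1 + 1×0 = 0
C[1][1] = 0×1 + 1×2 = 2
Result: [[0, 0], [0, 2]]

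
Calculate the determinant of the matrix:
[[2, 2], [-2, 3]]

For a 2×2 matrix [[a, b], [c, d]], det = ad - bc
det = (2)(3) - (2)(-2) = 6 - -4 = 10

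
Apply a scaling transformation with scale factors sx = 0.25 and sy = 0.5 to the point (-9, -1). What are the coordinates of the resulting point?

Scaling matrix:
[[0.25, 0], [0, 0.50]]
Result: (-9 × 0.25, -1 × 0.5) = (-2.25, -0.5)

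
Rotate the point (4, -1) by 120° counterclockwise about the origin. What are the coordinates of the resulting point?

Rotation matrix for 120°: [[cos 120°, -sin 120°], [sin 120°, cos 120°]] ≈ [[-0.500000, -0.866025], [0.866025, -0.500000]]
[[-0.500000, -0.866025], [0.866025, -0.500000]] × [4, -1]ᵀ ≈ [-1.1340, 3.9641]ᵀ
Result: (-1.1340, 3.9641)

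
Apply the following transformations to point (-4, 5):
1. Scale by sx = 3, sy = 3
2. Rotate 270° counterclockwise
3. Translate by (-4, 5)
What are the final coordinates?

Step 1: Scale → (-12, 15)
Step 2: Rotate 270° → (15, 12)
Step 3: Translate → (11, 17)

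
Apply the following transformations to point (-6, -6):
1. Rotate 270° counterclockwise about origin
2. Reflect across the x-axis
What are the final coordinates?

Step 1: Rotate 270° → (-6, 6)
Step 2: Reflect across x-axis → (-6, -6)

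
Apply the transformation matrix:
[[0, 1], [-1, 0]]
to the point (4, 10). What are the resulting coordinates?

Matrix multiplication:
[[0, 1], [-1, 0]] × [4, 10]ᵀ
= [(0)(4) + (1)(10), (-1)(4) + (0)(10)]ᵀ
= [10, -4]ᵀ
Result: (10, -4)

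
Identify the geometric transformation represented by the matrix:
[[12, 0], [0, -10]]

This matrix represents: non-uniform scaling by sx = 12, sy = -10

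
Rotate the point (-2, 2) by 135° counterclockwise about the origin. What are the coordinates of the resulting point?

Rotation matrix for 135°: [[cos 135°, -sin 135°], [sin 135°, cos 135°]] ≈ [[-0.707107, -0.707107], [0.707107, -0.707107]]
[[-0.707107, -0.707107], [0.707107, -0.707107]] × [-2, 2]ᵀ ≈ [0, -2.8284]ᵀ
Result: (0, -2.8284)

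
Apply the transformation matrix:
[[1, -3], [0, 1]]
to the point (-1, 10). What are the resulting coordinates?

Matrix multiplication:
[[1, -3], [0, 1]] × [-1, 10]ᵀ
= [(1)(-1) + (-3)(10), (0)(-1) + (1)(10)]ᵀ
= [-31, 10]ᵀ
Result: (-31, 10)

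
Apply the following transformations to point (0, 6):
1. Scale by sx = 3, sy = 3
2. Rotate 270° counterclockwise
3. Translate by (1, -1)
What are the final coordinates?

Step 1: Scale → (0, 18)
Step 2: Rotate 270° → (18, 0)
Step 3: Translate → (19, -1)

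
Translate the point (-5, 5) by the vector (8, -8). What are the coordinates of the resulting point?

Translation by (8, -8) (homogeneous matrix [[1, 0, 8], [0, 1, -8], [0, 0, 1]]):
x' = -5 + 8 = 3
y' = 5 + -8 = -3
Result: (3, -3)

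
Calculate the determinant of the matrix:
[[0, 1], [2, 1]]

For a 2×2 matrix [[a, b], [c, d]], det = ad - bc
det = (0)(1) - (1)(2) = 0 - 2 = -2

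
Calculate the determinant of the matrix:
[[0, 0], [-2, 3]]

For a 2×2 matrix [[a, b], [c, d]], det = ad - bc
det = (0)(3) - (0)(-2) = 0 - 0 = 0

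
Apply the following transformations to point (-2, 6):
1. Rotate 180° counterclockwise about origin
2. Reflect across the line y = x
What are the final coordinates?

Step 1: Rotate 180° → (2, -6)
Step 2: Reflect across line y = x → (-6, 2)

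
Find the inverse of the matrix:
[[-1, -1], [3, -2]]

For [[a,b],[c,d]], inverse = (1/det)·[[d,-b],[-c,a]]
det = (-1)(-2) - (-1)(3) = 2 - -3 = 5
Inverse = (1/5)·[[-2, 1], [-3, -1]]
= [[-2/5, 1/5], [-3/5, -1/5]]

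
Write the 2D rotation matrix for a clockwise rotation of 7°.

Rotation matrix formula: [[cos θ, -sin θ], [sin θ, cos θ]]
A clockwise rotation by 7° is equivalent to a counterclockwise rotation by -7°.
For θ = -7°:
cos(-7°) = 0.9925
sin(-7°) = -0.1219
Result: [[0.9925, 0.1219], [-0.1219, 0.9925]]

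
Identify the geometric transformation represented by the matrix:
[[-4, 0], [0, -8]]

This matrix represents: non-uniform scaling by sx = -4, sy = -8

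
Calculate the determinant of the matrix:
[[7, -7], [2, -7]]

For a 2×2 matrix [[a, b], [c, d]], det = ad - bc
det = (7)(-7) - (-7)(2) = -49 - -14 = -35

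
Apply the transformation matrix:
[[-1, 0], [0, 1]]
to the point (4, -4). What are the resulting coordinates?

Matrix multiplication:
[[-1, 0], [0, 1]] × [4, -4]ᵀ
= [(-1)(4) + (0)(-4), (0)(4) + (1)(-4)]ᵀ
= [-4, -4]ᵀ
Result: (-4, -4)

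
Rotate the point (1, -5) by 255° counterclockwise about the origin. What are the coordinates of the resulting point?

Rotation matrix for 255°: [[cos 255°, -sin 255°], [sin 255°, cos 255°]] ≈ [[-0.258819, 0.965926], [-0.965926, -0.258819]]
[[-0.258819, 0.965926], [-0.965926, -0.258819]] × [1, -5]ᵀ ≈ [-5.0884, 0.3282]ᵀ
Result: (-5.0884, 0.3282)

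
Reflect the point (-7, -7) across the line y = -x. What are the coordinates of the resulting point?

Reflection across line y = -x: (-7, -7) → (7, 7)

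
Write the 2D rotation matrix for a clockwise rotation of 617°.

Rotation matrix formula: [[cos θ, -sin θ], [sin θ, cos θ]]
A clockwise rotation by 617° is equivalent to a counterclockwise rotation by -617°.
For θ = -617°:
cos(-617°) = -0.2250
sin(-617°) = 0.9744
Result: [[-0.2250, -0.9744], [0.9744, -0.2250]]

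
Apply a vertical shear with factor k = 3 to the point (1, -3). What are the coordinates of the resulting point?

Shear matrix for vertical shear with factor k = 3:
[[1, 0], [3, 1]]
Result: (1, -3) → (1, 0)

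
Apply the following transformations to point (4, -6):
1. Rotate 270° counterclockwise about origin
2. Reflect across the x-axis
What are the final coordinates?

Step 1: Rotate 270° → (-6, -4)
Step 2: Reflect across x-axis → (-6, 4)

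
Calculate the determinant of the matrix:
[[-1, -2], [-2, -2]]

For a 2×2 matrix [[a, b], [c, d]], det = ad - bc
det = (-1)(-2) - (-2)(-2) = 2 - 4 = -2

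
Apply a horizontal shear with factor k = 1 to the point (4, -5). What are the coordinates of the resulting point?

Shear matrix for horizontal shear with factor k = 1:
[[1, 1], [0, 1]]
Result: (4, -5) → (-1, -5)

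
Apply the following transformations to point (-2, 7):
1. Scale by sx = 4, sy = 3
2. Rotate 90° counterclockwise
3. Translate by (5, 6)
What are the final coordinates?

Step 1: Scale → (-8, 21)
Step 2: Rotate 90° → (-21, -8)
Step 3: Translate → (-16, -2)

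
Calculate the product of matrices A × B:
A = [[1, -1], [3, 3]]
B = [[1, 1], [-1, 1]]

Matrix multiplication:
C[0][0] = 1×1 + -1×-1 = 2
C[0][1] = 1×1 + -1×1 = 0
C[1][0] = 3×1 + 3×-1 = 0
C[1][1] = 3×1 + 3×1 = 6
Result: [[2, 0], [0, 6]]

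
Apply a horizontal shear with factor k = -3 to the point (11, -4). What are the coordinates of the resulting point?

Shear matrix for horizontal shear with factor k = -3:
[[1, -3], [0, 1]]
Result: (11, -4) → (23, -4)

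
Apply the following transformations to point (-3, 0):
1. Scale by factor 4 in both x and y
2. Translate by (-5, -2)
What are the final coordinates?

Step 1: Scale (-3, 0) by 4 → (-12, 0)
Step 2: Translate by (-5, -2) → (-17, -2)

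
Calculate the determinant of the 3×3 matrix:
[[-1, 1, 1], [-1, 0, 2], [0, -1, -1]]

Expansion along first row:
det = -1·det([[0,2],[-1,-1]]) - 1·det([[-1,2],[0,-1]]) + 1·det([[-1,0],[0,-1]])
    = -1·(0·-1 - 2·-1) - 1·(-1·-1 - 2·0) + 1·(-1·-1 - 0·0)
    = -1·2 - 1·1 + 1·1
    = -2 + -1 + 1 = -2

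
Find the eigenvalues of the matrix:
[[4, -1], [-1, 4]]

Characteristic equation: det(A - λI) = 0
λ² - (trace)λ + (det) = 0
trace = 4 + 4 = 8, det = (4)(4) - (-1)(-1) = 15
λ² - (8)λ + (15) = 0
λ = (8 ± √((8)² - 4·(15))) / 2 = (8 ± √4) / 2
Solving: λ = 3, 5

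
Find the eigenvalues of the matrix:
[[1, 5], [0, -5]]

Characteristic equation: det(A - λI) = 0
λ² - (trace)λ + (det) = 0
trace = 1 + -5 = -4, det = (1)(-5) - (5)(0) = -5
λ² - (-4)λ + (-5) = 0
λ = (-4 ± √((-4)² - 4·(-5))) / 2 = (-4 ± √36) / 2
Solving: λ = -5, 1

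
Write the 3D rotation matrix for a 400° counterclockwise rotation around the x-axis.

Rotation matrix for counterclockwise 400° around x-axis:
cos(400°) = 0.7660, sin(400°) = 0.6428
Result: [[1, 0, 0], [0, 0.7660, -0.6428], [0, 0.6428, 0.7660]]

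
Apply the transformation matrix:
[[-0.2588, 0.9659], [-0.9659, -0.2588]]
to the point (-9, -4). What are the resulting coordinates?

Matrix multiplication:
[[-0.2588, 0.9659], [-0.9659, -0.2588]] × [-9, -4]ᵀ
= [(-0.2588)(-9) + (0.9659)(-4), (-0.9659)(-9) + (-0.2588)(-4)]ᵀ
= [-1.5344, 9.7283]ᵀ
Result: (-1.5344, 9.7283)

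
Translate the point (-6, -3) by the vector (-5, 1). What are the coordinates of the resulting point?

Translation by (-5, 1) (homogeneous matrix [[1, 0, -5], [0, 1, 1], [0, 0, 1]]):
x' = -6 + -5 = -11
y' = -3 + 1 = -2
Result: (-11, -2)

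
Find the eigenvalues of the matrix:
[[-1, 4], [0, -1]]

Characteristic equation: det(A - λI) = 0
λ² - (trace)λ + (det) = 0
trace = -1 + -1 = -2, det = (-1)(-1) - (4)(0) = 1
λ² - (-2)λ + (1) = 0
λ = (-2 ± √((-2)² - 4·(1))) / 2 = (-2 ± √0) / 2
Solving: λ = -1, -1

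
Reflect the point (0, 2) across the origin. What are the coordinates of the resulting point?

Reflection across origin: (0, 2) → (0, -2)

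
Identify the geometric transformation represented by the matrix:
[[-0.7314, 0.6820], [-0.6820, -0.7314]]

This matrix represents: rotation by 223° counterclockwise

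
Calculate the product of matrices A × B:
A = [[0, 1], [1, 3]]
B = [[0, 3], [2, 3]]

Matrix multiplication:
C[0][0] = 0×0 + 1×2 = 2
C[0][1] = 0×3 + 1×3 = 3
C[1][0] = 1×0 + 3×2 = 6
C[1][1] = 1×3 + 3×3 = 12
Result: [[2, 3], [6, 12]]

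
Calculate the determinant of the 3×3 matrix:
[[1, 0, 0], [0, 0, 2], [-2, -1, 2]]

Expansion along first row:
det = 1·det([[0,2],[-1,2]]) - 0·det([[0,2],[-2,2]]) + 0·det([[0,0],[-2,-1]])
    = 1·(0·2 - 2·-1) - 0·(0·2 - 2·-2) + 0·(0·-1 - 0·-2)
    = 1·2 - 0·4 + 0·0
    = 2 + 0 + 0 = 2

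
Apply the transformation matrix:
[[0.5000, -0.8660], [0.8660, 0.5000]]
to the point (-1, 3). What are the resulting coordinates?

Matrix multiplication:
[[0.5000, -0.8660], [0.8660, 0.5000]] × [-1, 3]ᵀ
= [(0.5000)(-1) + (-0.8660)(3), (0.8660)(-1) + (0.5000)(3)]ᵀ
= [-3.0980, 0.6340]ᵀ
Result: (-3.0980, 0.6340)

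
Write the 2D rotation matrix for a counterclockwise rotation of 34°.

Rotation matrix formula: [[cos θ, -sin θ], [sin θ, cos θ]]
For θ = 34°:
cos(34°) = 0.8290
sin(34°) = 0.5592
Result: [[0.8290, -0.5592], [0.5592, 0.8290]]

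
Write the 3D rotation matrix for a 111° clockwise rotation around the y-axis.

Rotation matrix for clockwise 111° around y-axis:
A clockwise rotation by 111° is a counterclockwise rotation by -111°.
cos(-111°) = -0.3584, sin(-111°) = -0.9336
Result: [[-0.3584, 0, -0.9336], [0, 1, 0], [0.9336, 0, -0.3584]]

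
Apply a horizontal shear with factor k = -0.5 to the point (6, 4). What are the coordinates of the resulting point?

Shear matrix for horizontal shear with factor k = -0.5:
[[1, -0.50], [0, 1]]
Result: (6, 4) → (4, 4)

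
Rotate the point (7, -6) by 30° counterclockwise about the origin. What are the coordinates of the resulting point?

Rotation matrix for 30°: [[cos 30°, -sin 30°], [sin 30°, cos 30°]] ≈ [[0.866025, -0.500000], [0.500000, 0.866025]]
[[0.866025, -0.500000], [0.500000, 0.866025]] × [7, -6]ᵀ ≈ [9.0622, -1.6962]ᵀ
Result: (9.0622, -1.6962)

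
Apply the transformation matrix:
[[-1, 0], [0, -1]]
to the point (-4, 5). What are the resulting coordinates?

Matrix multiplication:
[[-1, 0], [0, -1]] × [-4, 5]ᵀ
= [(-1)(-4) + (0)(5), (0)(-4) + (-1)(5)]ᵀ
= [4, -5]ᵀ
Result: (4, -5)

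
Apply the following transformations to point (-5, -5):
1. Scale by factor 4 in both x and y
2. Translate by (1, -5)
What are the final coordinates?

Step 1: Scale (-5, -5) by 4 → (-20, -20)
Step 2: Translate by (1, -5) → (-19, -25)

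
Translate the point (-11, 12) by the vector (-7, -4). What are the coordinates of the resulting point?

Translation by (-7, -4) (homogeneous matrix [[1, 0, -7], [0, 1, -4], [0, 0, 1]]):
x' = -11 + -7 = -18
y' = 12 + -4 = 8
Result: (-18, 8)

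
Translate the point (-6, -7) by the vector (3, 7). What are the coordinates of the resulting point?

Translation by (3, 7) (homogeneous matrix [[1, 0, 3], [0, 1, 7], [0, 0, 1]]):
x' = -6 + 3 = -3
y' = -7 + 7 = 0
Result: (-3, 0)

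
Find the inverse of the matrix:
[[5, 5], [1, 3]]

For [[a,b],[c,d]], inverse = (1/det)·[[d,-b],[-c,a]]
det = (5)(3) - (5)(1) = 15 - 5 = 10
Inverse = (1/10)·[[3, -5], [-1, 5]]
= [[3/10, -1/2], [-1/10, 1/2]]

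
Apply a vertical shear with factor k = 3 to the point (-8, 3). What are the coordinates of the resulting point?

Shear matrix for vertical shear with factor k = 3:
[[1, 0], [3, 1]]
Result: (-8, 3) → (-8, -21)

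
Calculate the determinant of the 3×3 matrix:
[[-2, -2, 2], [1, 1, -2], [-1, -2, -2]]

Expansion along first row:
det = -2·det([[1,-2],[-2,-2]]) - -2·det([[1,-2],[-1,-2]]) + 2·det([[1,1],[-1,-2]])
    = -2·(1·-2 - -2·-2) - -2·(1·-2 - -2·-1) + 2·(1·-2 - 1·-1)
    = -2·-6 - -2·-4 + 2·-1
    = 12 + -8 + -2 = 2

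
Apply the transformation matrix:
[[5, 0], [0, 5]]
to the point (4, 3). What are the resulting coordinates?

Matrix multiplication:
[[5, 0], [0, 5]] × [4, 3]ᵀ
= [(5)(4) + (0)(3), (0)(4) + (5)(3)]ᵀ
= [20, 15]ᵀ
Result: (20, 15)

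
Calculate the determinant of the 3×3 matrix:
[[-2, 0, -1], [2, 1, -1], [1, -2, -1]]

Expansion along first row:
det = -2·det([[1,-1],[-2,-1]]) - 0·det([[2,-1],[1,-1]]) + -1·det([[2,1],[1,-2]])
    = -2·(1·-1 - -1·-2) - 0·(2·-1 - -1·1) + -1·(2·-2 - 1·1)
    = -2·-3 - 0·-1 + -1·-5
    = 6 + 0 + 5 = 11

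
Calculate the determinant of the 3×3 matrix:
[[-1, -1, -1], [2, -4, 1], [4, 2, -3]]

Expansion along first row:
det = -1·det([[-4,1],[2,-3]]) - -1·det([[2,1],[4,-3]]) + -1·det([[2,-4],[4,2]])
    = -1·(-4·-3 - 1·2) - -1·(2·-3 - 1·4) + -1·(2·2 - -4·4)
    = -1·10 - -1·-10 + -1·20
    = -10 + -10 + -20 = -40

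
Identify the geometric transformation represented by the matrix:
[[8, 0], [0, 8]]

This matrix represents: uniform scaling by factor 8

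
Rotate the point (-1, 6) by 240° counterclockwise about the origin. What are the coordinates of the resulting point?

Rotation matrix for 240°: [[cos 240°, -sin 240°], [sin 240°, cos 240°]] ≈ [[-0.500000, 0.866025], [-0.866025, -0.500000]]
[[-0.500000, 0.866025], [-0.866025, -0.500000]] × [-1, 6]ᵀ ≈ [5.6962, -2.1340]ᵀ
Result: (5.6962, -2.1340)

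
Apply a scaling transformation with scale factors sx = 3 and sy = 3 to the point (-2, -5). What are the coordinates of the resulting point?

Scaling matrix:
[[3, 0], [0, 3]]
Result: (-2 × 3, -5 × 3) = (-6, -15)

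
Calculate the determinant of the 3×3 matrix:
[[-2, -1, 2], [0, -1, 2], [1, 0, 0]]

Expansion along first row:
det = -2·det([[-1,2],[0,0]]) - -1·det([[0,2],[1,0]]) + 2·det([[0,-1],[1,0]])
    = -2·(-1·0 - 2·0) - -1·(0·0 - 2·1) + 2·(0·0 - -1·1)
    = -2·0 - -1·-2 + 2·1
    = 0 + -2 + 2 = 0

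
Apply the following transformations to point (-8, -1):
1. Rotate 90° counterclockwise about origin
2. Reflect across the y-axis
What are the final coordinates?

Step 1: Rotate 90° → (1, -8)
Step 2: Reflect across y-axis → (-1, -8)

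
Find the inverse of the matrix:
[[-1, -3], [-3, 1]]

For [[a,b],[c,d]], inverse = (1/det)·[[d,-b],[-c,a]]
det = (-1)(1) - (-3)(-3) = -1 - 9 = -10
Inverse = (1/-10)·[[1, 3], [3, -1]]
= [[-1/10, -3/10], [-3/10, 1/10]]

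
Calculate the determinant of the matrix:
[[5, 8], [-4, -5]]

For a 2×2 matrix [[a, b], [c, d]], det = ad - bc
det = (5)(-5) - (8)(-4) = -25 - -32 = 7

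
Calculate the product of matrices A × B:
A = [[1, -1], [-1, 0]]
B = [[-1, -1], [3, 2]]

Matrix multiplication:
C[0][0] = 1×-1 + -1×3 = -4
C[0][1] = 1×-1 + -1×2 = -3
C[1][0] = -1×-1 + 0×3 = 1
C[1][1] = -1×-1 + 0×2 = 1
Result: [[-4, -3], [1, 1]]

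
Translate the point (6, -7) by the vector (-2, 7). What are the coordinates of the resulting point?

Translation by (-2, 7) (homogeneous matrix [[1, 0, -2], [0, 1, 7], [0, 0, 1]]):
x' = 6 + -2 = 4
y' = -7 + 7 = 0
Result: (4, 0)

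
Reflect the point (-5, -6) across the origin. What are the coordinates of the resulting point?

Reflection across origin: (-5, -6) → (5, 6)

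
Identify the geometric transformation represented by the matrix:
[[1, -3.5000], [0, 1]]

This matrix represents: horizontal shear with factor -3.5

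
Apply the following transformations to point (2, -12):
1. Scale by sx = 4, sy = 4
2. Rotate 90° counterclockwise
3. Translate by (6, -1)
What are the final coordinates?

Step 1: Scale → (8, -48)
Step 2: Rotate 90° → (48, 8)
Step 3: Translate → (54, 7)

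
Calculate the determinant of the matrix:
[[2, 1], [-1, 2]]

For a 2×2 matrix [[a, b], [c, d]], det = ad - bc
det = (2)(2) - (1)(-1) = 4 - -1 = 5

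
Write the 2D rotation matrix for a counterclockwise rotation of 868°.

Rotation matrix formula: [[cos θ, -sin θ], [sin θ, cos θ]]
For θ = 868°:
cos(868°) = -0.8480
sin(868°) = 0.5299
Result: [[-0.8480, -0.5299], [0.5299, -0.8480]]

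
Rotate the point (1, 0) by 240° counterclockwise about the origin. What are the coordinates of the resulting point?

Rotation matrix for 240°: [[cos 240°, -sin 240°], [sin 240°, cos 240°]] ≈ [[-0.500000, 0.866025], [-0.866025, -0.500000]]
[[-0.500000, 0.866025], [-0.866025, -0.500000]] × [1, 0]ᵀ ≈ [-0.5000, -0.8660]ᵀ
Result: (-0.5000, -0.8660)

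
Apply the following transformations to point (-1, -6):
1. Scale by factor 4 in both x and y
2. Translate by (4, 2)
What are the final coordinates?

Step 1: Scale (-1, -6) by 4 → (-4, -24)
Step 2: Translate by (4, 2) → (0, -22)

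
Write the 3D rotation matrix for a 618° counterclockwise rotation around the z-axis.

Rotation matrix for counterclockwise 618° around z-axis:
cos(618°) = -0.2079, sin(618°) = -0.9781
Result: [[-0.2079, 0.9781, 0], [-0.9781, -0.2079, 0], [0, 0, 1]]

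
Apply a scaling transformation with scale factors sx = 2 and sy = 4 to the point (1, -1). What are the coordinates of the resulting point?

Scaling matrix:
[[2, 0], [0, 4]]
Result: (1 × 2, -1 × 4) = (2, -4)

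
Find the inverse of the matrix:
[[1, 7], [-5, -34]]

For [[a,b],[c,d]], inverse = (1/det)·[[d,-b],[-c,a]]
det = (1)(-34) - (7)(-5) = -34 - -35 = 1
Inverse = [[-34, -7], [5, 1]]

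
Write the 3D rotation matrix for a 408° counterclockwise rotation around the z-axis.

Rotation matrix for counterclockwise 408° around z-axis:
cos(408°) = 0.6691, sin(408°) = 0.7431
Result: [[0.6691, -0.7431, 0], [0.7431, 0.6691, 0], [0, 0, 1]]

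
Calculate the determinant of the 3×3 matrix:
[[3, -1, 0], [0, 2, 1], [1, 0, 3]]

Expansion along first row:
det = 3·det([[2,1],[0,3]]) - -1·det([[0,1],[1,3]]) + 0·det([[0,2],[1,0]])
    = 3·(2·3 - 1·0) - -1·(0·3 - 1·1) + 0·(0·0 - 2·1)
    = 3·6 - -1·-1 + 0·-2
    = 18 + -1 + 0 = 17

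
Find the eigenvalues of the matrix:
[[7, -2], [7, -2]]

Characteristic equation: det(A - λI) = 0
λ² - (trace)λ + (det) = 0
trace = 7 + -2 = 5, det = (7)(-2) - (-2)(7) = 0
λ² - (5)λ + (0) = 0
λ = (5 ± √((5)² - 4·(0))) / 2 = (5 ± √25) / 2
Solving: λ = 0, 5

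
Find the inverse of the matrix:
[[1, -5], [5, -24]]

For [[a,b],[c,d]], inverse = (1/det)·[[d,-b],[-c,a]]
det = (1)(-24) - (-5)(5) = -24 - -25 = 1
Inverse = [[-24, 5], [-5, 1]]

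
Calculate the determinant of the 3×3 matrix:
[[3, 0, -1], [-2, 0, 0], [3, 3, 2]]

Expansion along first row:
det = 3·det([[0,0],[3,2]]) - 0·det([[-2,0],[3,2]]) + -1·det([[-2,0],[3,3]])
    = 3·(0·2 - 0·3) - 0·(-2·2 - 0·3) + -1·(-2·3 - 0·3)
    = 3·0 - 0·-4 + -1·-6
    = 0 + 0 + 6 = 6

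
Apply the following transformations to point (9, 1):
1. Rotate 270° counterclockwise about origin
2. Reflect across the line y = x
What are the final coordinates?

Step 1: Rotate 270° → (1, -9)
Step 2: Reflect across line y = x → (-9, 1)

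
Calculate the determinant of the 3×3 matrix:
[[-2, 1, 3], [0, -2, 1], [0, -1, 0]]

Expansion along first row:
det = -2·det([[-2,1],[-1,0]]) - 1·det([[0,1],[0,0]]) + 3·det([[0,-2],[0,-1]])
    = -2·(-2·0 - 1·-1) - 1·(0·0 - 1·0) + 3·(0·-1 - -2·0)
    = -2·1 - 1·0 + 3·0
    = -2 + 0 + 0 = -2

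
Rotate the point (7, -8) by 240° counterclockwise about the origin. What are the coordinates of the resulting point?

Rotation matrix for 240°: [[cos 240°, -sin 240°], [sin 240°, cos 240°]] ≈ [[-0.500000, 0.866025], [-0.866025, -0.500000]]
[[-0.500000, 0.866025], [-0.866025, -0.500000]] × [7, -8]ᵀ ≈ [-10.4282, -2.0622]ᵀ
Result: (-10.4282, -2.0622)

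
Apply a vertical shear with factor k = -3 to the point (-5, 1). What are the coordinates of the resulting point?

Shear matrix for vertical shear with factor k = -3:
[[1, 0], [-3, 1]]
Result: (-5, 1) → (-5, 16)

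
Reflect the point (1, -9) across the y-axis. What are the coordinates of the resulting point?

Reflection across y-axis: (1, -9) → (-1, -9)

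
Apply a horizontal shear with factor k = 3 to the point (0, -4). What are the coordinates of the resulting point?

Shear matrix for horizontal shear with factor k = 3:
[[1, 3], [0, 1]]
Result: (0, -4) → (-12, -4)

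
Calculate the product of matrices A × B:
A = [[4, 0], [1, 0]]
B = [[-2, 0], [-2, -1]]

Matrix multiplication:
C[0][0] = 4×-2 + 0×-2 = -8
C[0][1] = 4×0 + 0×-1 = 0
C[1][0] = 1×-2 + 0×-2 = -2
C[1][1] = 1×0 + 0×-1 = 0
Result: [[-8, 0], [-2, 0]]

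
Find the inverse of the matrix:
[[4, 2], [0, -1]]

For [[a,b],[c,d]], inverse = (1/det)·[[d,-b],[-c,a]]
det = (4)(-1) - (2)(0) = -4 - 0 = -4
Inverse = (1/-4)·[[-1, -2], [0, 4]]
= [[1/4, 1/2], [0, -1]]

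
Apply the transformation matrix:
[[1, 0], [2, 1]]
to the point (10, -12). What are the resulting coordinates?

Matrix multiplication:
[[1, 0], [2, 1]] × [10, -12]ᵀ
= [(1)(10) + (0)(-12), (2)(10) + (1)(-12)]ᵀ
= [10, 8]ᵀ
Result: (10, 8)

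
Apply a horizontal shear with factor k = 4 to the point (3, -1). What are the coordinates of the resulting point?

Shear matrix for horizontal shear with factor k = 4:
[[1, 4], [0, 1]]
Result: (3, -1) → (-1, -1)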